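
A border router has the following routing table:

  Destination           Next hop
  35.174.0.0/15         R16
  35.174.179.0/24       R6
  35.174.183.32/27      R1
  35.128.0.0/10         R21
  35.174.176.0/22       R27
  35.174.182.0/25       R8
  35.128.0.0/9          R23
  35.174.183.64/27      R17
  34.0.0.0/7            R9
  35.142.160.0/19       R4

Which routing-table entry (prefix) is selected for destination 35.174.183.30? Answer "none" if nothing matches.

35.174.0.0/15

Entries matching 35.174.183.30:
  34.0.0.0/7 (34.0.0.0 - 35.255.255.255)
  35.128.0.0/9 (35.128.0.0 - 35.255.255.255)
  35.128.0.0/10 (35.128.0.0 - 35.191.255.255)
  35.174.0.0/15 (35.174.0.0 - 35.175.255.255)
Most specific is 35.174.0.0/15.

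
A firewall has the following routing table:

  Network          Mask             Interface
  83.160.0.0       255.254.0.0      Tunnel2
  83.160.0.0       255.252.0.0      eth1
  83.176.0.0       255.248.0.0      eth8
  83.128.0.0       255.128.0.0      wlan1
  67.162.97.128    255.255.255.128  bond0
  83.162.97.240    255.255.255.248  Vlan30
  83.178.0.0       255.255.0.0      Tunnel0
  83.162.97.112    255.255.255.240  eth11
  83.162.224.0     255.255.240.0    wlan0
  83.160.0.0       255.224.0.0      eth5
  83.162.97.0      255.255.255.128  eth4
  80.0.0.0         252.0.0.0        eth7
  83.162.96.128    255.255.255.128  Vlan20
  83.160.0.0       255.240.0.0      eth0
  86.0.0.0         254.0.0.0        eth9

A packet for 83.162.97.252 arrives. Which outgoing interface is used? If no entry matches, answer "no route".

eth1

Routes whose prefix contains 83.162.97.252:
  80.0.0.0/6 (80.0.0.0 - 83.255.255.255) -> eth7
  83.128.0.0/9 (83.128.0.0 - 83.255.255.255) -> wlan1
  83.160.0.0/11 (83.160.0.0 - 83.191.255.255) -> eth5
  83.160.0.0/12 (83.160.0.0 - 83.175.255.255) -> eth0
  83.160.0.0/14 (83.160.0.0 - 83.163.255.255) -> eth1
More-specific entries that do NOT match:
  83.162.97.240/29 (83.162.97.240 - 83.162.97.247) does not contain 83.162.97.252
  83.162.97.112/28 (83.162.97.112 - 83.162.97.127) does not contain 83.162.97.252
  67.162.97.128/25 (67.162.97.128 - 67.162.97.255) does not contain 83.162.97.252
  83.162.97.0/25 (83.162.97.0 - 83.162.97.127) does not contain 83.162.97.252
  83.162.96.128/25 (83.162.96.128 - 83.162.96.255) does not contain 83.162.97.252
  83.162.224.0/20 (83.162.224.0 - 83.162.239.255) does not contain 83.162.97.252
  83.178.0.0/16 (83.178.0.0 - 83.178.255.255) does not contain 83.162.97.252
  83.160.0.0/15 (83.160.0.0 - 83.161.255.255) does not contain 83.162.97.252
Longest matching prefix is /14 -> interface eth1.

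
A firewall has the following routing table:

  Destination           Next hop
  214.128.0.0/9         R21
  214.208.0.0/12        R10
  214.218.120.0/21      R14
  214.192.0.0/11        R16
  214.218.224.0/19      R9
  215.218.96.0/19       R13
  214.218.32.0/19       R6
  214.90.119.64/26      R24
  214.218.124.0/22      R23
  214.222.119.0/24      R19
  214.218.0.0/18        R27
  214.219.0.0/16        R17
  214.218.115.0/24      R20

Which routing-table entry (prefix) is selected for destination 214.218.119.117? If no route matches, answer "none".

214.208.0.0/12

Entries matching 214.218.119.117:
  214.128.0.0/9 (214.128.0.0 - 214.255.255.255)
  214.192.0.0/11 (214.192.0.0 - 214.223.255.255)
  214.208.0.0/12 (214.208.0.0 - 214.223.255.255)
Most specific is 214.208.0.0/12.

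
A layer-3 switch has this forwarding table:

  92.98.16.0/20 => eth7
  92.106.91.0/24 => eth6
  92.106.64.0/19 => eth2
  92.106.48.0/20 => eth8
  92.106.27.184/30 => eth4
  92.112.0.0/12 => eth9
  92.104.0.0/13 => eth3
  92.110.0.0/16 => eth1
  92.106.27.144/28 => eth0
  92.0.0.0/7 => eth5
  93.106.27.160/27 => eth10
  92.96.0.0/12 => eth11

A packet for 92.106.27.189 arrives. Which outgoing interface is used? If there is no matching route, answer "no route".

eth3

Routes whose prefix contains 92.106.27.189:
  92.0.0.0/7 (92.0.0.0 - 93.255.255.255) -> eth5
  92.96.0.0/12 (92.96.0.0 - 92.111.255.255) -> eth11
  92.104.0.0/13 (92.104.0.0 - 92.111.255.255) -> eth3
More-specific entries that do NOT match:
  92.106.27.184/30 (92.106.27.184 - 92.106.27.187) does not contain 92.106.27.189
  92.106.27.144/28 (92.106.27.144 - 92.106.27.159) does not contain 92.106.27.189
  93.106.27.160/27 (93.106.27.160 - 93.106.27.191) does not contain 92.106.27.189
  92.106.91.0/24 (92.106.91.0 - 92.106.91.255) does not contain 92.106.27.189
  92.98.16.0/20 (92.98.16.0 - 92.98.31.255) does not contain 92.106.27.189
  92.106.48.0/20 (92.106.48.0 - 92.106.63.255) does not contain 92.106.27.189
  92.106.64.0/19 (92.106.64.0 - 92.106.95.255) does not contain 92.106.27.189
  92.110.0.0/16 (92.110.0.0 - 92.110.255.255) does not contain 92.106.27.189
Longest matching prefix is /13 -> interface eth3.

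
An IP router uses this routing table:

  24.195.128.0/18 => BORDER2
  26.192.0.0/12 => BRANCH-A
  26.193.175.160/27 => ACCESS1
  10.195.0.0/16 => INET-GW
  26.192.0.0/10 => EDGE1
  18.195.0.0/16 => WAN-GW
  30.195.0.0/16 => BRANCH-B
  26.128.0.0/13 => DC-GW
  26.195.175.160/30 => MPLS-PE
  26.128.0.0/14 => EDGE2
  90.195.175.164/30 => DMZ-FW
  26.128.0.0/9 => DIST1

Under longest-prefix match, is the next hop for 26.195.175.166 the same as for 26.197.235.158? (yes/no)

yes

26.195.175.166: longest match 26.192.0.0/12 -> BRANCH-A
26.197.235.158: longest match 26.192.0.0/12 -> BRANCH-A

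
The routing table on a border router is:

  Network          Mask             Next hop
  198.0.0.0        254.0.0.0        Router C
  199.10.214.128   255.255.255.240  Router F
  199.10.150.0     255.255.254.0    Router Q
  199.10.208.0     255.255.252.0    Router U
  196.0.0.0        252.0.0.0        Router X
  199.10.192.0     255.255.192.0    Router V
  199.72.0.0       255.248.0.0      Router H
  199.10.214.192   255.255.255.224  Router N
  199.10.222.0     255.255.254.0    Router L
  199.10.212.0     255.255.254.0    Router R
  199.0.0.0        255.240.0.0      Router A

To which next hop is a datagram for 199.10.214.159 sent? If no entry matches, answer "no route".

Router V

Routes whose prefix contains 199.10.214.159:
  196.0.0.0/6 (196.0.0.0 - 199.255.255.255) -> Router X
  198.0.0.0/7 (198.0.0.0 - 199.255.255.255) -> Router C
  199.0.0.0/12 (199.0.0.0 - 199.15.255.255) -> Router A
  199.10.192.0/18 (199.10.192.0 - 199.10.255.255) -> Router V
More-specific entries that do NOT match:
  199.10.214.128/28 (199.10.214.128 - 199.10.214.143) does not contain 199.10.214.159
  199.10.214.192/27 (199.10.214.192 - 199.10.214.223) does not contain 199.10.214.159
  199.10.150.0/23 (199.10.150.0 - 199.10.151.255) does not contain 199.10.214.159
  199.10.222.0/23 (199.10.222.0 - 199.10.223.255) does not contain 199.10.214.159
  199.10.212.0/23 (199.10.212.0 - 199.10.213.255) does not contain 199.10.214.159
  199.10.208.0/22 (199.10.208.0 - 199.10.211.255) does not contain 199.10.214.159
Longest matching prefix is /18 -> next hop Router V.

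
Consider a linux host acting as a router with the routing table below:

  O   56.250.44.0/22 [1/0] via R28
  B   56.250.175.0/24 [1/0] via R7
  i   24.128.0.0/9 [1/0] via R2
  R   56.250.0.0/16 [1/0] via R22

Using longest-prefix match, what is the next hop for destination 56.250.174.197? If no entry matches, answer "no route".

Routes whose prefix contains 56.250.174.197:
  56.250.0.0/16 (56.250.0.0 - 56.250.255.255) -> R22
More-specific entries that do NOT match:
  56.250.175.0/24 (56.250.175.0 - 56.250.175.255) does not contain 56.250.174.197
  56.250.44.0/22 (56.250.44.0 - 56.250.47.255) does not contain 56.250.174.197
Longest matching prefix is /16 -> next hop R22.

R22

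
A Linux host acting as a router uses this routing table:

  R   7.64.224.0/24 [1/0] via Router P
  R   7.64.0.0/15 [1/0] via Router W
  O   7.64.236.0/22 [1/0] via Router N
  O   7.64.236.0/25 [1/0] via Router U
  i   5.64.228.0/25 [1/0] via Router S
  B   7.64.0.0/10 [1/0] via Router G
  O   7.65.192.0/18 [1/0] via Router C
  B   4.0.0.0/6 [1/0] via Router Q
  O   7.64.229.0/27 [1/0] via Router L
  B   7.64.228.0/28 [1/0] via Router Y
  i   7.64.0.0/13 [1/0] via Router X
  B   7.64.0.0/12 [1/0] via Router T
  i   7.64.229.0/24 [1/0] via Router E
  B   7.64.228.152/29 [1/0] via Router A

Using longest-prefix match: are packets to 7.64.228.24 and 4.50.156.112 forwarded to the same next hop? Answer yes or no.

7.64.228.24: longest match 7.64.0.0/15 -> Router W
4.50.156.112: longest match 4.0.0.0/6 -> Router Q

no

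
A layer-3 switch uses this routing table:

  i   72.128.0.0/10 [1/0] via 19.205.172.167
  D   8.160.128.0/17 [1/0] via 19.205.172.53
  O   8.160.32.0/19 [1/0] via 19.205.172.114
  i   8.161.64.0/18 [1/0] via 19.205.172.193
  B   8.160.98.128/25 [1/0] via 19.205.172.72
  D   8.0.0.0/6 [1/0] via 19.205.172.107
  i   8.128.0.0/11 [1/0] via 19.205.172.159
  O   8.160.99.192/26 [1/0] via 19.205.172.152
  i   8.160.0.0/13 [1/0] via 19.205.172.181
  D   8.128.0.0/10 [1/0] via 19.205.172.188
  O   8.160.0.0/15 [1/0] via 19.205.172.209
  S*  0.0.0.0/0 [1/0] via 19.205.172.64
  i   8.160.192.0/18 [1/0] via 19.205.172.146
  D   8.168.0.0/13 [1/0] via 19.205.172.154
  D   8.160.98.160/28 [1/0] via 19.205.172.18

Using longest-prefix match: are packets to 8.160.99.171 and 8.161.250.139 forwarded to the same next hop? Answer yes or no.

yes

8.160.99.171: longest match 8.160.0.0/15 -> 19.205.172.209
8.161.250.139: longest match 8.160.0.0/15 -> 19.205.172.209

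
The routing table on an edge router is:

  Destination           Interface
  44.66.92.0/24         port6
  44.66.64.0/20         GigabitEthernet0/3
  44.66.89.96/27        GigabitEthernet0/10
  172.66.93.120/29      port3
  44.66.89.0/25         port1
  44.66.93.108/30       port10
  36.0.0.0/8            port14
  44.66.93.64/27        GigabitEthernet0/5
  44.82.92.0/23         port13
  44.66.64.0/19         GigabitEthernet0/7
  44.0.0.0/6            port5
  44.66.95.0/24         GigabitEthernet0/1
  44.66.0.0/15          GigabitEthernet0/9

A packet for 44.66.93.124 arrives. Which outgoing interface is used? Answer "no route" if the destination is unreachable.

Routes whose prefix contains 44.66.93.124:
  44.0.0.0/6 (44.0.0.0 - 47.255.255.255) -> port5
  44.66.0.0/15 (44.66.0.0 - 44.67.255.255) -> GigabitEthernet0/9
  44.66.64.0/19 (44.66.64.0 - 44.66.95.255) -> GigabitEthernet0/7
More-specific entries that do NOT match:
  44.66.93.108/30 (44.66.93.108 - 44.66.93.111) does not contain 44.66.93.124
  172.66.93.120/29 (172.66.93.120 - 172.66.93.127) does not contain 44.66.93.124
  44.66.89.96/27 (44.66.89.96 - 44.66.89.127) does not contain 44.66.93.124
  44.66.93.64/27 (44.66.93.64 - 44.66.93.95) does not contain 44.66.93.124
  44.66.89.0/25 (44.66.89.0 - 44.66.89.127) does not contain 44.66.93.124
  44.66.92.0/24 (44.66.92.0 - 44.66.92.255) does not contain 44.66.93.124
  44.66.95.0/24 (44.66.95.0 - 44.66.95.255) does not contain 44.66.93.124
  44.82.92.0/23 (44.82.92.0 - 44.82.93.255) does not contain 44.66.93.124
  44.66.64.0/20 (44.66.64.0 - 44.66.79.255) does not contain 44.66.93.124
Longest matching prefix is /19 -> interface GigabitEthernet0/7.

GigabitEthernet0/7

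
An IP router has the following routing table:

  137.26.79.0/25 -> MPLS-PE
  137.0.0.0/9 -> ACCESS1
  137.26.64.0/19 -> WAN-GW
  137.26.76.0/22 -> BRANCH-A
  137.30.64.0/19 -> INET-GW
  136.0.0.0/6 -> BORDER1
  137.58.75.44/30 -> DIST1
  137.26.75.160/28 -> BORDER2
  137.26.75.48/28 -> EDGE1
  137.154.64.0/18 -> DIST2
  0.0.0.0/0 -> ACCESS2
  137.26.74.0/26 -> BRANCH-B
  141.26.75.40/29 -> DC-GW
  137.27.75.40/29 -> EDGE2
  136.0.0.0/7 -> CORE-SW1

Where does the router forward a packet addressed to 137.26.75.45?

WAN-GW

Routes whose prefix contains 137.26.75.45:
  0.0.0.0/0 (default, matches everything) -> ACCESS2
  136.0.0.0/6 (136.0.0.0 - 139.255.255.255) -> BORDER1
  136.0.0.0/7 (136.0.0.0 - 137.255.255.255) -> CORE-SW1
  137.0.0.0/9 (137.0.0.0 - 137.127.255.255) -> ACCESS1
  137.26.64.0/19 (137.26.64.0 - 137.26.95.255) -> WAN-GW
More-specific entries that do NOT match:
  137.58.75.44/30 (137.58.75.44 - 137.58.75.47) does not contain 137.26.75.45
  141.26.75.40/29 (141.26.75.40 - 141.26.75.47) does not contain 137.26.75.45
  137.27.75.40/29 (137.27.75.40 - 137.27.75.47) does not contain 137.26.75.45
  137.26.75.160/28 (137.26.75.160 - 137.26.75.175) does not contain 137.26.75.45
  137.26.75.48/28 (137.26.75.48 - 137.26.75.63) does not contain 137.26.75.45
  137.26.74.0/26 (137.26.74.0 - 137.26.74.63) does not contain 137.26.75.45
  137.26.79.0/25 (137.26.79.0 - 137.26.79.127) does not contain 137.26.75.45
  137.26.76.0/22 (137.26.76.0 - 137.26.79.255) does not contain 137.26.75.45
Longest matching prefix is /19 -> next hop WAN-GW.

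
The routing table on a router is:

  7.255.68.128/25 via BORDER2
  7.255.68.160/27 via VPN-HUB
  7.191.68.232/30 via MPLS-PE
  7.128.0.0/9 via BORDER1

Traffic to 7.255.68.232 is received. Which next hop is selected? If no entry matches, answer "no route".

Routes whose prefix contains 7.255.68.232:
  7.128.0.0/9 (7.128.0.0 - 7.255.255.255) -> BORDER1
  7.255.68.128/25 (7.255.68.128 - 7.255.68.255) -> BORDER2
More-specific entries that do NOT match:
  7.191.68.232/30 (7.191.68.232 - 7.191.68.235) does not contain 7.255.68.232
  7.255.68.160/27 (7.255.68.160 - 7.255.68.191) does not contain 7.255.68.232
Longest matching prefix is /25 -> next hop BORDER2.

BORDER2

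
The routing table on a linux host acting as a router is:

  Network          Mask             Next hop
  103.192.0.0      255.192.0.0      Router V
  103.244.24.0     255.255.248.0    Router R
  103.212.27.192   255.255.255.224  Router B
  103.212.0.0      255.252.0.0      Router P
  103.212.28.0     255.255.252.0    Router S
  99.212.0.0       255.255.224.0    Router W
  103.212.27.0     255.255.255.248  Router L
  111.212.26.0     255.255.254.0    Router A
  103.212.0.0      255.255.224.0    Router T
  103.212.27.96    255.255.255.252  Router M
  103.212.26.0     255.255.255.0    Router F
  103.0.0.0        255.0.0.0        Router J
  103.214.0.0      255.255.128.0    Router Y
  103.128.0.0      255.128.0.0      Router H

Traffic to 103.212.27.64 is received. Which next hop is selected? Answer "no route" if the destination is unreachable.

Router T

Routes whose prefix contains 103.212.27.64:
  103.0.0.0/8 (103.0.0.0 - 103.255.255.255) -> Router J
  103.128.0.0/9 (103.128.0.0 - 103.255.255.255) -> Router H
  103.192.0.0/10 (103.192.0.0 - 103.255.255.255) -> Router V
  103.212.0.0/14 (103.212.0.0 - 103.215.255.255) -> Router P
  103.212.0.0/19 (103.212.0.0 - 103.212.31.255) -> Router T
More-specific entries that do NOT match:
  103.212.27.96/30 (103.212.27.96 - 103.212.27.99) does not contain 103.212.27.64
  103.212.27.0/29 (103.212.27.0 - 103.212.27.7) does not contain 103.212.27.64
  103.212.27.192/27 (103.212.27.192 - 103.212.27.223) does not contain 103.212.27.64
  103.212.26.0/24 (103.212.26.0 - 103.212.26.255) does not contain 103.212.27.64
  111.212.26.0/23 (111.212.26.0 - 111.212.27.255) does not contain 103.212.27.64
  103.212.28.0/22 (103.212.28.0 - 103.212.31.255) does not contain 103.212.27.64
  103.244.24.0/21 (103.244.24.0 - 103.244.31.255) does not contain 103.212.27.64
Longest matching prefix is /19 -> next hop Router T.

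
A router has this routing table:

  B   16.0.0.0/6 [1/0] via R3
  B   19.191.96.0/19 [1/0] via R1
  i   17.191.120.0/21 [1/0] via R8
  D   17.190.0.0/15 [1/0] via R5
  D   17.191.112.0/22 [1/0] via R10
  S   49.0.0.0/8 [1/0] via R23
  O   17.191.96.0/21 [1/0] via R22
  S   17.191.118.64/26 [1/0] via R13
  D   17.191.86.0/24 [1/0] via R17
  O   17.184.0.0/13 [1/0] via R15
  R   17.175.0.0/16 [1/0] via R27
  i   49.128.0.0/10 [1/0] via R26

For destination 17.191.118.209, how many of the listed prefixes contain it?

3

Prefixes containing 17.191.118.209:
  16.0.0.0/6 (16.0.0.0 - 19.255.255.255)
  17.184.0.0/13 (17.184.0.0 - 17.191.255.255)
  17.190.0.0/15 (17.190.0.0 - 17.191.255.255)
Total matching entries: 3.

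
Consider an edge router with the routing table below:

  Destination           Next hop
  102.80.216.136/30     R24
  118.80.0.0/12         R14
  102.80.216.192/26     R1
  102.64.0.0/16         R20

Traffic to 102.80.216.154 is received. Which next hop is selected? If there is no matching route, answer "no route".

no route

No entry's prefix contains 102.80.216.154; there is no default route.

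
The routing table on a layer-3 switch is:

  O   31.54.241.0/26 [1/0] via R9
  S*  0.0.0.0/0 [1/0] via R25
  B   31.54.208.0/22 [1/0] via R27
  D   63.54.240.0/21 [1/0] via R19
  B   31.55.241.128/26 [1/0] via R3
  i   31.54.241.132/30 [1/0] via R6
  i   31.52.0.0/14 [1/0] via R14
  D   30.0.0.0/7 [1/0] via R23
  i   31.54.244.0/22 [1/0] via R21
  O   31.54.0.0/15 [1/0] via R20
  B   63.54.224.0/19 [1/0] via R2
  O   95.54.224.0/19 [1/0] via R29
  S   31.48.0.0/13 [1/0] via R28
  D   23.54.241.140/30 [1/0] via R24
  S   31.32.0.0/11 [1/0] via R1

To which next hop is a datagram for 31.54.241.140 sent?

R20

Routes whose prefix contains 31.54.241.140:
  0.0.0.0/0 (default, matches everything) -> R25
  30.0.0.0/7 (30.0.0.0 - 31.255.255.255) -> R23
  31.32.0.0/11 (31.32.0.0 - 31.63.255.255) -> R1
  31.48.0.0/13 (31.48.0.0 - 31.55.255.255) -> R28
  31.52.0.0/14 (31.52.0.0 - 31.55.255.255) -> R14
  31.54.0.0/15 (31.54.0.0 - 31.55.255.255) -> R20
More-specific entries that do NOT match:
  31.54.241.132/30 (31.54.241.132 - 31.54.241.135) does not contain 31.54.241.140
  23.54.241.140/30 (23.54.241.140 - 23.54.241.143) does not contain 31.54.241.140
  31.54.241.0/26 (31.54.241.0 - 31.54.241.63) does not contain 31.54.241.140
  31.55.241.128/26 (31.55.241.128 - 31.55.241.191) does not contain 31.54.241.140
  31.54.208.0/22 (31.54.208.0 - 31.54.211.255) does not contain 31.54.241.140
  31.54.244.0/22 (31.54.244.0 - 31.54.247.255) does not contain 31.54.241.140
  63.54.240.0/21 (63.54.240.0 - 63.54.247.255) does not contain 31.54.241.140
  63.54.224.0/19 (63.54.224.0 - 63.54.255.255) does not contain 31.54.241.140
  95.54.224.0/19 (95.54.224.0 - 95.54.255.255) does not contain 31.54.241.140
Longest matching prefix is /15 -> next hop R20.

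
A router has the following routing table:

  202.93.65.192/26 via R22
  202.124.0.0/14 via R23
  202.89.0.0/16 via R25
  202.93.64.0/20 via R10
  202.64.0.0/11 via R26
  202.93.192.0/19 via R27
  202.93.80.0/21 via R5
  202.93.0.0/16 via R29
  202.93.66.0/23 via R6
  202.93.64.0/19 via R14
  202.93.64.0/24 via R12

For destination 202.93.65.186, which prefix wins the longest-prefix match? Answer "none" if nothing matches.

202.93.64.0/20

Entries matching 202.93.65.186:
  202.64.0.0/11 (202.64.0.0 - 202.95.255.255)
  202.93.0.0/16 (202.93.0.0 - 202.93.255.255)
  202.93.64.0/19 (202.93.64.0 - 202.93.95.255)
  202.93.64.0/20 (202.93.64.0 - 202.93.79.255)
Most specific is 202.93.64.0/20.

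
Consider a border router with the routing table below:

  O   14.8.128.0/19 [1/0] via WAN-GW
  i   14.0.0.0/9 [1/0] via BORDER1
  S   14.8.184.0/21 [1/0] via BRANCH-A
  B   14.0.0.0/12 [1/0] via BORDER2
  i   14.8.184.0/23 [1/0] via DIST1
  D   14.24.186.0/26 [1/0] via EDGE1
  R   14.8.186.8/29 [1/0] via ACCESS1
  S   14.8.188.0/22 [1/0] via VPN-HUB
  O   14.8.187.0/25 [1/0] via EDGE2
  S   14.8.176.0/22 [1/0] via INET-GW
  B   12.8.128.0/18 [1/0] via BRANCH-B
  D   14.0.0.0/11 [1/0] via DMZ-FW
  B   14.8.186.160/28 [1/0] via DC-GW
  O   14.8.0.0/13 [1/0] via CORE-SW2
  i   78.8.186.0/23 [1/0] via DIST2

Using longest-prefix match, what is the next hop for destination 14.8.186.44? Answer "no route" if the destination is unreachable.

BRANCH-A

Routes whose prefix contains 14.8.186.44:
  14.0.0.0/9 (14.0.0.0 - 14.127.255.255) -> BORDER1
  14.0.0.0/11 (14.0.0.0 - 14.31.255.255) -> DMZ-FW
  14.0.0.0/12 (14.0.0.0 - 14.15.255.255) -> BORDER2
  14.8.0.0/13 (14.8.0.0 - 14.15.255.255) -> CORE-SW2
  14.8.184.0/21 (14.8.184.0 - 14.8.191.255) -> BRANCH-A
More-specific entries that do NOT match:
  14.8.186.8/29 (14.8.186.8 - 14.8.186.15) does not contain 14.8.186.44
  14.8.186.160/28 (14.8.186.160 - 14.8.186.175) does not contain 14.8.186.44
  14.24.186.0/26 (14.24.186.0 - 14.24.186.63) does not contain 14.8.186.44
  14.8.187.0/25 (14.8.187.0 - 14.8.187.127) does not contain 14.8.186.44
  14.8.184.0/23 (14.8.184.0 - 14.8.185.255) does not contain 14.8.186.44
  78.8.186.0/23 (78.8.186.0 - 78.8.187.255) does not contain 14.8.186.44
  14.8.188.0/22 (14.8.188.0 - 14.8.191.255) does not contain 14.8.186.44
  14.8.176.0/22 (14.8.176.0 - 14.8.179.255) does not contain 14.8.186.44
Longest matching prefix is /21 -> next hop BRANCH-A.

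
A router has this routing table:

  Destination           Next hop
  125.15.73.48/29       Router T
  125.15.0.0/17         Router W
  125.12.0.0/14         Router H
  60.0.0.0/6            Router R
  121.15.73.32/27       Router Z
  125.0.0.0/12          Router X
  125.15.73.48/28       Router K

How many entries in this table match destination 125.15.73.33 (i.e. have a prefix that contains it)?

3

Prefixes containing 125.15.73.33:
  125.0.0.0/12 (125.0.0.0 - 125.15.255.255)
  125.12.0.0/14 (125.12.0.0 - 125.15.255.255)
  125.15.0.0/17 (125.15.0.0 - 125.15.127.255)
Total matching entries: 3.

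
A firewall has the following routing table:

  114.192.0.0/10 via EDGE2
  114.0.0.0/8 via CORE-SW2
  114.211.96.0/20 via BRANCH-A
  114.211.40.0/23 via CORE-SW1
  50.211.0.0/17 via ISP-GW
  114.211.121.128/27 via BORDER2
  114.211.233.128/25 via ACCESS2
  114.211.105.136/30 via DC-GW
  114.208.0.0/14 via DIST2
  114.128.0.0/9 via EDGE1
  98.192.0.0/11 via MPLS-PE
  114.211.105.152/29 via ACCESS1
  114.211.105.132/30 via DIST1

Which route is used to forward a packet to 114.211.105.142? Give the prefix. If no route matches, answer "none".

114.211.96.0/20

Entries matching 114.211.105.142:
  114.0.0.0/8 (114.0.0.0 - 114.255.255.255)
  114.128.0.0/9 (114.128.0.0 - 114.255.255.255)
  114.192.0.0/10 (114.192.0.0 - 114.255.255.255)
  114.208.0.0/14 (114.208.0.0 - 114.211.255.255)
  114.211.96.0/20 (114.211.96.0 - 114.211.111.255)
Most specific is 114.211.96.0/20.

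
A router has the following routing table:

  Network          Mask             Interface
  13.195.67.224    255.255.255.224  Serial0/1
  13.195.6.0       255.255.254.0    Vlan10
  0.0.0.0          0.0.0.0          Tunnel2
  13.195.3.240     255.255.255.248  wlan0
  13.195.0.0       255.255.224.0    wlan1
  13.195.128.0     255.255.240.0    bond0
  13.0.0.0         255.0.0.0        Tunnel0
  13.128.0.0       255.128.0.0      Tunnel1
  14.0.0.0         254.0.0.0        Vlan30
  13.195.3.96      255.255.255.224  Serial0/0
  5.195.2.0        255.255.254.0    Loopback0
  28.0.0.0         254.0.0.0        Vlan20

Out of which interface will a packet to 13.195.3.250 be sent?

Routes whose prefix contains 13.195.3.250:
  0.0.0.0/0 (default, matches everything) -> Tunnel2
  13.0.0.0/8 (13.0.0.0 - 13.255.255.255) -> Tunnel0
  13.128.0.0/9 (13.128.0.0 - 13.255.255.255) -> Tunnel1
  13.195.0.0/19 (13.195.0.0 - 13.195.31.255) -> wlan1
More-specific entries that do NOT match:
  13.195.3.240/29 (13.195.3.240 - 13.195.3.247) does not contain 13.195.3.250
  13.195.67.224/27 (13.195.67.224 - 13.195.67.255) does not contain 13.195.3.250
  13.195.3.96/27 (13.195.3.96 - 13.195.3.127) does not contain 13.195.3.250
  13.195.6.0/23 (13.195.6.0 - 13.195.7.255) does not contain 13.195.3.250
  5.195.2.0/23 (5.195.2.0 - 5.195.3.255) does not contain 13.195.3.250
  13.195.128.0/20 (13.195.128.0 - 13.195.143.255) does not contain 13.195.3.250
Longest matching prefix is /19 -> interface wlan1.

wlan1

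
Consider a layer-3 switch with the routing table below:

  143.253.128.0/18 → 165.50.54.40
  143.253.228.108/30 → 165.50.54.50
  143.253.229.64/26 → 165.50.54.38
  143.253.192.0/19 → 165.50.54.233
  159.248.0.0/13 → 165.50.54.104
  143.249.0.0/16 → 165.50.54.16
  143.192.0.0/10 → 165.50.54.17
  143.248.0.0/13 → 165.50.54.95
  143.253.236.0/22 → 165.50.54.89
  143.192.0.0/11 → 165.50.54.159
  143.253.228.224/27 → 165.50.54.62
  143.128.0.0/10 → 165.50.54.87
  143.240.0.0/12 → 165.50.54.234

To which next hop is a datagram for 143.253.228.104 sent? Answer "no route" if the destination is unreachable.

Routes whose prefix contains 143.253.228.104:
  143.192.0.0/10 (143.192.0.0 - 143.255.255.255) -> 165.50.54.17
  143.240.0.0/12 (143.240.0.0 - 143.255.255.255) -> 165.50.54.234
  143.248.0.0/13 (143.248.0.0 - 143.255.255.255) -> 165.50.54.95
More-specific entries that do NOT match:
  143.253.228.108/30 (143.253.228.108 - 143.253.228.111) does not contain 143.253.228.104
  143.253.228.224/27 (143.253.228.224 - 143.253.228.255) does not contain 143.253.228.104
  143.253.229.64/26 (143.253.229.64 - 143.253.229.127) does not contain 143.253.228.104
  143.253.236.0/22 (143.253.236.0 - 143.253.239.255) does not contain 143.253.228.104
  143.253.192.0/19 (143.253.192.0 - 143.253.223.255) does not contain 143.253.228.104
  143.253.128.0/18 (143.253.128.0 - 143.253.191.255) does not contain 143.253.228.104
  143.249.0.0/16 (143.249.0.0 - 143.249.255.255) does not contain 143.253.228.104
Longest matching prefix is /13 -> next hop 165.50.54.95.

165.50.54.95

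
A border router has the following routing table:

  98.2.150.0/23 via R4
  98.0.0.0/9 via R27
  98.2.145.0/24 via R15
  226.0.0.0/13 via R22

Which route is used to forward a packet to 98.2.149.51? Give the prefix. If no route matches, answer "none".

98.0.0.0/9

Entries matching 98.2.149.51:
  98.0.0.0/9 (98.0.0.0 - 98.127.255.255)
Most specific is 98.0.0.0/9.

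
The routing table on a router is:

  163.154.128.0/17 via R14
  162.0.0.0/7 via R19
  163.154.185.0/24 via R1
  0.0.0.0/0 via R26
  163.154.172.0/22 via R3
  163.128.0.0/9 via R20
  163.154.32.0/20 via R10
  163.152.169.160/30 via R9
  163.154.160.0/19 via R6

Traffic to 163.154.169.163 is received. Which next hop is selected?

Routes whose prefix contains 163.154.169.163:
  0.0.0.0/0 (default, matches everything) -> R26
  162.0.0.0/7 (162.0.0.0 - 163.255.255.255) -> R19
  163.128.0.0/9 (163.128.0.0 - 163.255.255.255) -> R20
  163.154.128.0/17 (163.154.128.0 - 163.154.255.255) -> R14
  163.154.160.0/19 (163.154.160.0 - 163.154.191.255) -> R6
More-specific entries that do NOT match:
  163.152.169.160/30 (163.152.169.160 - 163.152.169.163) does not contain 163.154.169.163
  163.154.185.0/24 (163.154.185.0 - 163.154.185.255) does not contain 163.154.169.163
  163.154.172.0/22 (163.154.172.0 - 163.154.175.255) does not contain 163.154.169.163
  163.154.32.0/20 (163.154.32.0 - 163.154.47.255) does not contain 163.154.169.163
Longest matching prefix is /19 -> next hop R6.

R6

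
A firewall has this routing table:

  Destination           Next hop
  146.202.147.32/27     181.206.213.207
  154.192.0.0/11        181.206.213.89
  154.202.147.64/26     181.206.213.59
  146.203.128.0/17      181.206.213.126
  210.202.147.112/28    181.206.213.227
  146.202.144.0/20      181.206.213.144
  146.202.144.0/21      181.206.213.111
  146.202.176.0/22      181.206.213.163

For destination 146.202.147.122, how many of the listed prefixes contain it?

Prefixes containing 146.202.147.122:
  146.202.144.0/20 (146.202.144.0 - 146.202.159.255)
  146.202.144.0/21 (146.202.144.0 - 146.202.151.255)
Total matching entries: 2.

2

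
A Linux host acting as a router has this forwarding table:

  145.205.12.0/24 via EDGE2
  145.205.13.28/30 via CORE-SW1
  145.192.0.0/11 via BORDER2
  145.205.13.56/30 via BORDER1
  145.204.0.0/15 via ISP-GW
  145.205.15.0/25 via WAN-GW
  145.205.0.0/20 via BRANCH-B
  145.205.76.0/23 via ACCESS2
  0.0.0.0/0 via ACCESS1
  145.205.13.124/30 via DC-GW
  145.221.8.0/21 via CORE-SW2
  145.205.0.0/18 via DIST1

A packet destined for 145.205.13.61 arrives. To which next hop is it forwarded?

BRANCH-B

Routes whose prefix contains 145.205.13.61:
  0.0.0.0/0 (default, matches everything) -> ACCESS1
  145.192.0.0/11 (145.192.0.0 - 145.223.255.255) -> BORDER2
  145.204.0.0/15 (145.204.0.0 - 145.205.255.255) -> ISP-GW
  145.205.0.0/18 (145.205.0.0 - 145.205.63.255) -> DIST1
  145.205.0.0/20 (145.205.0.0 - 145.205.15.255) -> BRANCH-B
More-specific entries that do NOT match:
  145.205.13.28/30 (145.205.13.28 - 145.205.13.31) does not contain 145.205.13.61
  145.205.13.56/30 (145.205.13.56 - 145.205.13.59) does not contain 145.205.13.61
  145.205.13.124/30 (145.205.13.124 - 145.205.13.127) does not contain 145.205.13.61
  145.205.15.0/25 (145.205.15.0 - 145.205.15.127) does not contain 145.205.13.61
  145.205.12.0/24 (145.205.12.0 - 145.205.12.255) does not contain 145.205.13.61
  145.205.76.0/23 (145.205.76.0 - 145.205.77.255) does not contain 145.205.13.61
  145.221.8.0/21 (145.221.8.0 - 145.221.15.255) does not contain 145.205.13.61
Longest matching prefix is /20 -> next hop BRANCH-B.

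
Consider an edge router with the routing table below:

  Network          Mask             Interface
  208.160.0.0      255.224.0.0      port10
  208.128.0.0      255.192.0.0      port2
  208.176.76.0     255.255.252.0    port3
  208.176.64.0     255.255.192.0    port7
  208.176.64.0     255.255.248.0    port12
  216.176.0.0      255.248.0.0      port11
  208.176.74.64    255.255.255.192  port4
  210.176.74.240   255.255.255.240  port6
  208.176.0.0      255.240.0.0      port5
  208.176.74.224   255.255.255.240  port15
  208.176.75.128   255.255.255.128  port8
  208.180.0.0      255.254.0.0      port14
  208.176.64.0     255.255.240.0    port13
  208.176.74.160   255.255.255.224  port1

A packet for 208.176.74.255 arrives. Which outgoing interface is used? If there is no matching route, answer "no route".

Routes whose prefix contains 208.176.74.255:
  208.128.0.0/10 (208.128.0.0 - 208.191.255.255) -> port2
  208.160.0.0/11 (208.160.0.0 - 208.191.255.255) -> port10
  208.176.0.0/12 (208.176.0.0 - 208.191.255.255) -> port5
  208.176.64.0/18 (208.176.64.0 - 208.176.127.255) -> port7
  208.176.64.0/20 (208.176.64.0 - 208.176.79.255) -> port13
More-specific entries that do NOT match:
  210.176.74.240/28 (210.176.74.240 - 210.176.74.255) does not contain 208.176.74.255
  208.176.74.224/28 (208.176.74.224 - 208.176.74.239) does not contain 208.176.74.255
  208.176.74.160/27 (208.176.74.160 - 208.176.74.191) does not contain 208.176.74.255
  208.176.74.64/26 (208.176.74.64 - 208.176.74.127) does not contain 208.176.74.255
  208.176.75.128/25 (208.176.75.128 - 208.176.75.255) does not contain 208.176.74.255
  208.176.76.0/22 (208.176.76.0 - 208.176.79.255) does not contain 208.176.74.255
  208.176.64.0/21 (208.176.64.0 - 208.176.71.255) does not contain 208.176.74.255
Longest matching prefix is /20 -> interface port13.

port13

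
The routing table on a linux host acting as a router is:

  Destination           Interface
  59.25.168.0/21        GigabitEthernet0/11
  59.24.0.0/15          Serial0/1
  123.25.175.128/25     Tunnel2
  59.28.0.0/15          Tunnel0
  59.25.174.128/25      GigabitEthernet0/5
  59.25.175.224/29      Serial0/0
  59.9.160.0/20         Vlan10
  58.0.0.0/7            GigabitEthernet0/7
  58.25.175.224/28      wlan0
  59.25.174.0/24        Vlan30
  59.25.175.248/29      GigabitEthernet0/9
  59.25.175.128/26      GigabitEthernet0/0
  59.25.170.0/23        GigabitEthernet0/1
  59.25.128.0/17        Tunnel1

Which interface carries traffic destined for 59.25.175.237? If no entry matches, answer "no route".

GigabitEthernet0/11

Routes whose prefix contains 59.25.175.237:
  58.0.0.0/7 (58.0.0.0 - 59.255.255.255) -> GigabitEthernet0/7
  59.24.0.0/15 (59.24.0.0 - 59.25.255.255) -> Serial0/1
  59.25.128.0/17 (59.25.128.0 - 59.25.255.255) -> Tunnel1
  59.25.168.0/21 (59.25.168.0 - 59.25.175.255) -> GigabitEthernet0/11
More-specific entries that do NOT match:
  59.25.175.224/29 (59.25.175.224 - 59.25.175.231) does not contain 59.25.175.237
  59.25.175.248/29 (59.25.175.248 - 59.25.175.255) does not contain 59.25.175.237
  58.25.175.224/28 (58.25.175.224 - 58.25.175.239) does not contain 59.25.175.237
  59.25.175.128/26 (59.25.175.128 - 59.25.175.191) does not contain 59.25.175.237
  123.25.175.128/25 (123.25.175.128 - 123.25.175.255) does not contain 59.25.175.237
  59.25.174.128/25 (59.25.174.128 - 59.25.174.255) does not contain 59.25.175.237
  59.25.174.0/24 (59.25.174.0 - 59.25.174.255) does not contain 59.25.175.237
  59.25.170.0/23 (59.25.170.0 - 59.25.171.255) does not contain 59.25.175.237
Longest matching prefix is /21 -> interface GigabitEthernet0/11.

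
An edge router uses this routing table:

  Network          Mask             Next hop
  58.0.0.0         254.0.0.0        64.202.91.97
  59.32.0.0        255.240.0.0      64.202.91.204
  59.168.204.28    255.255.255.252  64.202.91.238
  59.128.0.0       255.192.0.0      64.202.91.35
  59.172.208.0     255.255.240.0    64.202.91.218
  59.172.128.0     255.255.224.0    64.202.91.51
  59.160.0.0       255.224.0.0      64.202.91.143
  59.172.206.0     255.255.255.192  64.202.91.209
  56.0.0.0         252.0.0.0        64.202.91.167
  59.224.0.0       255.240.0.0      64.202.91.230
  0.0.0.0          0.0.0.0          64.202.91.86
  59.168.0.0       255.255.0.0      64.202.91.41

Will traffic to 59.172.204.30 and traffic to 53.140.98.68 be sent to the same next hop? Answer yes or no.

no

59.172.204.30: longest match 59.160.0.0/11 -> 64.202.91.143
53.140.98.68: longest match 0.0.0.0/0 -> 64.202.91.86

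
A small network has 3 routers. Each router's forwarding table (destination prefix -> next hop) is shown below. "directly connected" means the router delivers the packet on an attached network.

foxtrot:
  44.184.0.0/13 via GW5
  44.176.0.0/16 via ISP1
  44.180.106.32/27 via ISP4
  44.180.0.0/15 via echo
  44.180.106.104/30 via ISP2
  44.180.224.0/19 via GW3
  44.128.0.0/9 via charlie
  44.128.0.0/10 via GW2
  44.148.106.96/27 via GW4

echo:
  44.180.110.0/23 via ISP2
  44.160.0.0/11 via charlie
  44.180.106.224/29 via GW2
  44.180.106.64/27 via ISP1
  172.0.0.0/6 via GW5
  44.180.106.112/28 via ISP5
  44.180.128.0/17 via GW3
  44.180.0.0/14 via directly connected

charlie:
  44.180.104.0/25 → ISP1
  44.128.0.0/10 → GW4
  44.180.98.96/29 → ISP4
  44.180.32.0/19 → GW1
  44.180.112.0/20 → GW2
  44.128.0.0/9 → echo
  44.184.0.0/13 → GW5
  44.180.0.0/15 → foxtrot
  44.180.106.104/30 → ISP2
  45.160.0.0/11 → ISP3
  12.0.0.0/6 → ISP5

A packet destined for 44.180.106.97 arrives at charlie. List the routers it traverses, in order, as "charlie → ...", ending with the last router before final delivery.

charlie → foxtrot → echo

At charlie: longest match for 44.180.106.97 is 44.180.0.0/15 -> foxtrot
At foxtrot: longest match for 44.180.106.97 is 44.180.0.0/15 -> echo
At echo: longest match for 44.180.106.97 is 44.180.0.0/14 -> directly connected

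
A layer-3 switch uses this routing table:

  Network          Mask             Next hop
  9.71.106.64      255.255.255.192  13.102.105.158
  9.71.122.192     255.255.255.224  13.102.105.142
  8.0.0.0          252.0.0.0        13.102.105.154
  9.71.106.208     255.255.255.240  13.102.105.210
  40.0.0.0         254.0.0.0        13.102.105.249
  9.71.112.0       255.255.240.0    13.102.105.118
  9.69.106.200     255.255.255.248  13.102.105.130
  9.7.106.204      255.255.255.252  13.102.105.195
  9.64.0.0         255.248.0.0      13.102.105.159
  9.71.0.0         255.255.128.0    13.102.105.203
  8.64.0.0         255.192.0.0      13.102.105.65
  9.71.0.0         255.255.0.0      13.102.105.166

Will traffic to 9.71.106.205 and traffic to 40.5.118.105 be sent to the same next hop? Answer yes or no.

no

9.71.106.205: longest match 9.71.0.0/17 -> 13.102.105.203
40.5.118.105: longest match 40.0.0.0/7 -> 13.102.105.249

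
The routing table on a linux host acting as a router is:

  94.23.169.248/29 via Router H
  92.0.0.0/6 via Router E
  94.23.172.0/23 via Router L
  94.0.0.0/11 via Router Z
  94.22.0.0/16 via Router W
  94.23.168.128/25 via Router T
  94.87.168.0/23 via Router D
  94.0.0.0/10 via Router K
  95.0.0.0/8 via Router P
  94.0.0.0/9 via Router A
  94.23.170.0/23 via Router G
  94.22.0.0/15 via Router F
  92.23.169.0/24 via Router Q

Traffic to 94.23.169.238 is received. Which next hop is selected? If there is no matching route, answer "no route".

Router F

Routes whose prefix contains 94.23.169.238:
  92.0.0.0/6 (92.0.0.0 - 95.255.255.255) -> Router E
  94.0.0.0/9 (94.0.0.0 - 94.127.255.255) -> Router A
  94.0.0.0/10 (94.0.0.0 - 94.63.255.255) -> Router K
  94.0.0.0/11 (94.0.0.0 - 94.31.255.255) -> Router Z
  94.22.0.0/15 (94.22.0.0 - 94.23.255.255) -> Router F
More-specific entries that do NOT match:
  94.23.169.248/29 (94.23.169.248 - 94.23.169.255) does not contain 94.23.169.238
  94.23.168.128/25 (94.23.168.128 - 94.23.168.255) does not contain 94.23.169.238
  92.23.169.0/24 (92.23.169.0 - 92.23.169.255) does not contain 94.23.169.238
  94.23.172.0/23 (94.23.172.0 - 94.23.173.255) does not contain 94.23.169.238
  94.87.168.0/23 (94.87.168.0 - 94.87.169.255) does not contain 94.23.169.238
  94.23.170.0/23 (94.23.170.0 - 94.23.171.255) does not contain 94.23.169.238
  94.22.0.0/16 (94.22.0.0 - 94.22.255.255) does not contain 94.23.169.238
Longest matching prefix is /15 -> next hop Router F.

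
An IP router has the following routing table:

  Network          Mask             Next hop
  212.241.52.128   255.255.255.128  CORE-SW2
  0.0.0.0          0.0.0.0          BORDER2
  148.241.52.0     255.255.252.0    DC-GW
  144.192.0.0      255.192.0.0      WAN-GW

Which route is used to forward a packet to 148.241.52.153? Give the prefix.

148.241.52.0/22

Entries matching 148.241.52.153:
  0.0.0.0/0 (default, matches everything)
  148.241.52.0/22 (148.241.52.0 - 148.241.55.255)
Most specific is 148.241.52.0/22.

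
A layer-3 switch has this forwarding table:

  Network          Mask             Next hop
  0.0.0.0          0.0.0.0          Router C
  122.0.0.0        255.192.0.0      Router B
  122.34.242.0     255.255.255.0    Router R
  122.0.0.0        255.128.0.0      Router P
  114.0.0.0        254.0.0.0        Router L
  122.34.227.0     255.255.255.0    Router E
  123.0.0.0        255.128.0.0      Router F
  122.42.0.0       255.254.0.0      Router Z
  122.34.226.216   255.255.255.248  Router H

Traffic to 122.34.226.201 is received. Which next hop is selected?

Routes whose prefix contains 122.34.226.201:
  0.0.0.0/0 (default, matches everything) -> Router C
  122.0.0.0/9 (122.0.0.0 - 122.127.255.255) -> Router P
  122.0.0.0/10 (122.0.0.0 - 122.63.255.255) -> Router B
More-specific entries that do NOT match:
  122.34.226.216/29 (122.34.226.216 - 122.34.226.223) does not contain 122.34.226.201
  122.34.242.0/24 (122.34.242.0 - 122.34.242.255) does not contain 122.34.226.201
  122.34.227.0/24 (122.34.227.0 - 122.34.227.255) does not contain 122.34.226.201
  122.42.0.0/15 (122.42.0.0 - 122.43.255.255) does not contain 122.34.226.201
Longest matching prefix is /10 -> next hop Router B.

Router B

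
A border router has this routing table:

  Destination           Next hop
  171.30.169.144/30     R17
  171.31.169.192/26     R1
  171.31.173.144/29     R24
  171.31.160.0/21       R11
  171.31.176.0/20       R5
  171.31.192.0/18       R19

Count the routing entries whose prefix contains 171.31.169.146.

0

No listed prefix contains 171.31.169.146.
Total matching entries: 0.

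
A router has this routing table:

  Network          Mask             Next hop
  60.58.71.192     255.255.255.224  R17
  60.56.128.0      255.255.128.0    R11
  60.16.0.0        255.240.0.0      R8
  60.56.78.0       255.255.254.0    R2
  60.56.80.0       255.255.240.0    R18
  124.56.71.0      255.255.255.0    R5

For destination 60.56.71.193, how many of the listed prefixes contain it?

0

No listed prefix contains 60.56.71.193.
Total matching entries: 0.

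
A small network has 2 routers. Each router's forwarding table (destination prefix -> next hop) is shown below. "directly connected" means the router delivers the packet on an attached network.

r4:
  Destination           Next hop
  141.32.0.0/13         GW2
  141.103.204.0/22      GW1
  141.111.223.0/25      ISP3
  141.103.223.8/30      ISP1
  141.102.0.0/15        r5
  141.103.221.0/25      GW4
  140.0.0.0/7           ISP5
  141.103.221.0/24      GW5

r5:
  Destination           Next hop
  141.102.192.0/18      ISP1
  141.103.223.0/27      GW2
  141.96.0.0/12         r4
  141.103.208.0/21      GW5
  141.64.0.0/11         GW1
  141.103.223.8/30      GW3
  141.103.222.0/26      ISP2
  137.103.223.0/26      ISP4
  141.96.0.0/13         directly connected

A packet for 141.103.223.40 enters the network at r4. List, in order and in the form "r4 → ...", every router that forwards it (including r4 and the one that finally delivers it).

At r4: longest match for 141.103.223.40 is 141.102.0.0/15 -> r5
At r5: longest match for 141.103.223.40 is 141.96.0.0/13 -> directly connected

r4 → r5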